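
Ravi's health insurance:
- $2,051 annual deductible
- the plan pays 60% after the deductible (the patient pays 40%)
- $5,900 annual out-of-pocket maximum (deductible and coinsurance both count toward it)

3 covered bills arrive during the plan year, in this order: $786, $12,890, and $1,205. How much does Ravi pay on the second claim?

Bill 1, $786: entire amount goes to the deductible. Cost to patient: $786. OOP to date $786.
Bill 2, $12,890: $1,265 to deductible, leaving $11,625; 40% of $11,625 = $4,650. Together that's $1,265 + $4,650 = $5,915. Adding that to $786 gives $6,701, past the $5,900 cap; patient pays only $5,900 − $786 = $5,114.

$5,114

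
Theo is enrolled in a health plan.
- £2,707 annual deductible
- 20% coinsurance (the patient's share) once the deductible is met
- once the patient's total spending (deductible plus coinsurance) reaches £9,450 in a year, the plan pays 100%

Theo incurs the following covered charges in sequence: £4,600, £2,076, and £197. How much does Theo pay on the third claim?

Claim 1 — £4,600: £2,707 to deductible, leaving £1,893; coinsurance £1,893 × 20% = £378.60. Cost to patient: £3,085.60. OOP to date £3,085.60.
Claim 2 — £2,076: 20% coinsurance on £2,076 = £415.20. Patient owes £415.20 (running OOP £3,500.80).
Claim 3 — £197: 20% coinsurance on £197 = £39.40. Cost to patient: £39.40. OOP to date £3,540.20.

£39.40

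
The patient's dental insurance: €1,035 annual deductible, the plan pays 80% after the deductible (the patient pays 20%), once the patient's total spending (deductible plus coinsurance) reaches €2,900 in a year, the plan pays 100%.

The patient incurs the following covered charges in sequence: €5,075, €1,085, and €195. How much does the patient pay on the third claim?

€39

Claim 1 — €5,075: €1,035 to deductible, leaving €4,040; coinsurance €4,040 × 20% = €808. Cost to patient: €1,843. OOP to date €1,843.
Claim 2 — €1,085: deductible already satisfied, so patient's share is 20% × €1,085 = €217. Patient owes €217 (running OOP €2,060).
Claim 3 — €195: deductible already satisfied, so patient's share is 20% × €195 = €39. Patient pays €39; OOP now €2,099.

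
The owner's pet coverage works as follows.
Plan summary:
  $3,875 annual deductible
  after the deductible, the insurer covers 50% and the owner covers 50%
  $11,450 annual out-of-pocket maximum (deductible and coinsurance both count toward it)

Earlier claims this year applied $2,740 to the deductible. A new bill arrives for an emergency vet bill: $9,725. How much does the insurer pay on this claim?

$4,295

$2,740 of the $3,875 deductible is already met, leaving $1,135.
After the $1,135 deductible portion, $9,725 − $1,135 = $8,590 is subject to coinsurance.
Owner's 50% share of $8,590 is $4,295.
Owner responsibility before any cap: $1,135 + $4,295 = $5,430.
Total out-of-pocket so far would be $2,740 + $5,430 = $8,170, below the $11,450 cap — no reduction.
Insurer pays the balance: $9,725 − $5,430 = $4,295.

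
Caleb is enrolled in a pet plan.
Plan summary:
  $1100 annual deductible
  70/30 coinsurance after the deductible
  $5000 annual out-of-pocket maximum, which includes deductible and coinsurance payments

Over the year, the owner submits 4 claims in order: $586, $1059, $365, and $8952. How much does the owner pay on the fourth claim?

Claim 1 ($586): fully absorbed by the deductible. Owner pays $586; OOP now $586.
Claim 2 ($1059): $514 finishes the deductible; $545 goes to coinsurance; owner's 30% is $163.50. Owner owes $677.50 (running OOP $1263.50).
Claim 3 ($365): 30% coinsurance on $365 = $109.50. Owner pays $109.50; OOP now $1373.
Claim 4 ($8952): deductible met; 30% of $8952 = $2685.60. Owner owes $2685.60 (running OOP $4058.60).

$2685.60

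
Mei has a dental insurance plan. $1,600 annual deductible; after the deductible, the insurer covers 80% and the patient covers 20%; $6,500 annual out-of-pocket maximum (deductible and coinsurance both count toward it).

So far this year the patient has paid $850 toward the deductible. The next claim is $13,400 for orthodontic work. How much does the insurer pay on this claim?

$10,120

$850 of the $1,600 deductible is already met, leaving $750.
After the $750 deductible portion, $13,400 − $750 = $12,650 is subject to coinsurance.
20% of $12,650 = $2,530 falls to the patient.
That puts the patient's cost at $750 + $2,530 = $3,280 before any cap.
Cumulative spending $850 + $3,280 = $4,130 stays under the $6,500 maximum.
Insurer pays the balance: $13,400 − $3,280 = $10,120.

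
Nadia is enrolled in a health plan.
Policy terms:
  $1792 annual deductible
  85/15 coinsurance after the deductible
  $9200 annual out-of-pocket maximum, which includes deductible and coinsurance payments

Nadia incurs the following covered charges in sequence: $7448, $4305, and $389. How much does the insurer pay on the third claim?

$330.65

#1 ($7448): $1792 finishes the deductible; $5656 goes to coinsurance; coinsurance $5656 × 15% = $848.40. Cost to patient: $2640.40. OOP to date $2640.40. Plan pays $7448 − $2640.40 = $4807.60.
#2 ($4305): deductible already satisfied, so patient's share is 15% × $4305 = $645.75. Cost to patient: $645.75. OOP to date $3286.15. Insurer: $4305 − $645.75 = $3659.25.
#3 ($389): deductible met; 15% of $389 = $58.35. Patient pays $58.35; OOP now $3344.50. Plan pays $389 − $58.35 = $330.65.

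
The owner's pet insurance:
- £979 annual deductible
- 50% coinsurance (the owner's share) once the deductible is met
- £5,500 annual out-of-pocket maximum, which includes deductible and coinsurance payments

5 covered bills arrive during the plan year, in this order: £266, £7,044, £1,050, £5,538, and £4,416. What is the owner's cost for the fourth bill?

£830.50

Claim 1 (£266): all of it applies to the deductible. Owner pays £266; OOP now £266.
Claim 2 (£7,044): deductible takes £713, £6,331 remains; coinsurance £6,331 × 50% = £3,165.50. Cost to owner: £3,878.50. OOP to date £4,144.50.
Claim 3 (£1,050): 50% coinsurance on £1,050 = £525. Owner pays £525; OOP now £4,669.50.
Claim 4 (£5,538): deductible already satisfied, so owner's share is 50% × £5,538 = £2,769. Adding that to £4,669.50 gives £7,438.50, past the £5,500 cap; owner pays only £5,500 − £4,669.50 = £830.50.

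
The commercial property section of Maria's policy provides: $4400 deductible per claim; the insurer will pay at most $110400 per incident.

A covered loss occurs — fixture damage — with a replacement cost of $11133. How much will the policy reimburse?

Less the $4400 deductible: $11133 − $4400 = $6733.
That's under the $110400 cap, so the insurer reimburses the full $6733.

$6733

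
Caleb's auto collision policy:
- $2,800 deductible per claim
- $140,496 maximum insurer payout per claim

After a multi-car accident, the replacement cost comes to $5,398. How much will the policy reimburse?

$2,598

After the deductible, $5,398 − $2,800 = $2,598 remains.
$2,598 is within the $140,496 limit, so the insurer pays $2,598.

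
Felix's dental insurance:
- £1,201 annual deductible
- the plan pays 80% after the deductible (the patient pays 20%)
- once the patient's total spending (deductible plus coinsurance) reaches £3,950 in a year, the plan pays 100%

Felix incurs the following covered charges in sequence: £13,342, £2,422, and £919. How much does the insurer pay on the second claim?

Claim 1 (£13,342): £1,201 finishes the deductible; £12,141 goes to coinsurance; coinsurance £12,141 × 20% = £2,428.20. Patient owes £3,629.20 (running OOP £3,629.20). Insurer: £13,342 − £3,629.20 = £9,712.80.
Claim 2 (£2,422): 20% coinsurance on £2,422 = £484.40. That would push OOP to £4,113.60, over the £3,950 cap, so patient pays £3,950 − £3,629.20 = £320.80. Insurer: £2,422 − £320.80 = £2,101.20.

£2,101.20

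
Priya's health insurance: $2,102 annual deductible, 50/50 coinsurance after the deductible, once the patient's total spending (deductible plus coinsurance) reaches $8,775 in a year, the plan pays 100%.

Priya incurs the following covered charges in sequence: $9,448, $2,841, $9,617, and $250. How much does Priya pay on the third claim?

$1,579.50

Bill 1, $9,448: deductible takes $2,102, $7,346 remains; patient's 50% is $3,673. Patient owes $5,775 (running OOP $5,775).
Bill 2, $2,841: deductible met; 50% of $2,841 = $1,420.50. Patient owes $1,420.50 (running OOP $7,195.50).
Bill 3, $9,617: deductible met; 50% of $9,617 = $4,808.50. OOP would hit $12,004 > $8,775, so the cap limits the patient to $8,775 − $7,195.50 = $1,579.50.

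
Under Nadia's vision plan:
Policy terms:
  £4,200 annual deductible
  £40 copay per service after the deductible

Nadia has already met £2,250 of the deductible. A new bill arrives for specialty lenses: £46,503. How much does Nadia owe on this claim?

£1,990

Remaining deductible: £4,200 − £2,250 = £1,950.
The remaining £44,553 (= £46,503 − £1,950) moves to the copay.
Copay on this service: £40.
Member responsibility: £1,950 + £40 = £1,990.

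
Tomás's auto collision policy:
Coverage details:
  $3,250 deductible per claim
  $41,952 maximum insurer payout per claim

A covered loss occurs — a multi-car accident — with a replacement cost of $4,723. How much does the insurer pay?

Less the $3,250 deductible: $4,723 − $3,250 = $1,473.
$1,473 is within the $41,952 limit, so the insurer pays $1,473.

$1,473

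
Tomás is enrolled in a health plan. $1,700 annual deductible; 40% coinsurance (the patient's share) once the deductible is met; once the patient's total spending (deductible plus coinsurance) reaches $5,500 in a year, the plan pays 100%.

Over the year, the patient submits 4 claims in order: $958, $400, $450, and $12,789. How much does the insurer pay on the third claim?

$64.80

Bill 1, $958: fully absorbed by the deductible. Patient pays $958; OOP now $958. Plan pays $958 − $958 = $0.
Bill 2, $400: fully absorbed by the deductible. Patient owes $400 (running OOP $1,358). Insurer: $400 − $400 = $0.
Bill 3, $450: $342 finishes the deductible; $108 goes to coinsurance; coinsurance $108 × 40% = $43.20. Patient owes $385.20 (running OOP $1,743.20). Insurer: $450 − $385.20 = $64.80.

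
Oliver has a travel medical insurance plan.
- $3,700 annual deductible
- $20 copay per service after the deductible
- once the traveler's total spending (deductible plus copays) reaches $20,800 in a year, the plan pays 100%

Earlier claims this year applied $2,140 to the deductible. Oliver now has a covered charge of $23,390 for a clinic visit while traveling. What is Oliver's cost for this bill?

Remaining deductible: $3,700 − $2,140 = $1,560.
The remaining $21,830 (= $23,390 − $1,560) moves to the copay.
Copay on this service: $20.
Traveler responsibility before any cap: $1,560 + $20 = $1,580.
Year-to-date out-of-pocket becomes $2,140 + $1,580 = $3,720, still under the $20,800 maximum, so no cap applies.

$1,580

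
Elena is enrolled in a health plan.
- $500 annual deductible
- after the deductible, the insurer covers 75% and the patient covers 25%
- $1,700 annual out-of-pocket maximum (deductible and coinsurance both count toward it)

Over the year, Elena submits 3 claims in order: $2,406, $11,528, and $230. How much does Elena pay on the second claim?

Bill 1, $2,406: $500 to deductible, leaving $1,906; coinsurance $1,906 × 25% = $476.50. Cost to patient: $976.50. OOP to date $976.50.
Bill 2, $11,528: 25% coinsurance on $11,528 = $2,882. Adding that to $976.50 gives $3,858.50, past the $1,700 cap; patient pays only $1,700 − $976.50 = $723.50.

$723.50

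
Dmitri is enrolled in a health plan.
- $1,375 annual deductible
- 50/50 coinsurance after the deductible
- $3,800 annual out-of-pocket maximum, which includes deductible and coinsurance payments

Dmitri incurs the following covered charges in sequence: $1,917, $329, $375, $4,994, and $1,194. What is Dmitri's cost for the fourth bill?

Claim 1 — $1,917: $1,375 finishes the deductible; $542 goes to coinsurance; 50% of $542 = $271. Cost to patient: $1,646. OOP to date $1,646.
Claim 2 — $329: 50% coinsurance on $329 = $164.50. Cost to patient: $164.50. OOP to date $1,810.50.
Claim 3 — $375: 50% coinsurance on $375 = $187.50. Cost to patient: $187.50. OOP to date $1,998.
Claim 4 — $4,994: deductible met; 50% of $4,994 = $2,497. That would push OOP to $4,495, over the $3,800 cap, so patient pays $3,800 − $1,998 = $1,802.

$1,802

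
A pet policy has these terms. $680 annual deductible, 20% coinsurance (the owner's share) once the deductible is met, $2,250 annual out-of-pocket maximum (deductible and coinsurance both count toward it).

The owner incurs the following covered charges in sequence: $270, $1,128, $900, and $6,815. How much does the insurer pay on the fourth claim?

$5,568.60

Claim 1 — $270: entire amount goes to the deductible. Cost to owner: $270. OOP to date $270. Insurer: $270 − $270 = $0.
Claim 2 — $1,128: $410 finishes the deductible; $718 goes to coinsurance; owner's 20% is $143.60. Cost to owner: $553.60. OOP to date $823.60. Plan pays $1,128 − $553.60 = $574.40.
Claim 3 — $900: deductible already satisfied, so owner's share is 20% × $900 = $180. Owner owes $180 (running OOP $1,003.60). Plan pays $900 − $180 = $720.
Claim 4 — $6,815: deductible already satisfied, so owner's share is 20% × $6,815 = $1,363. That would push OOP to $2,366.60, over the $2,250 cap, so owner pays $2,250 − $1,003.60 = $1,246.40. Insurer: $6,815 − $1,246.40 = $5,568.60.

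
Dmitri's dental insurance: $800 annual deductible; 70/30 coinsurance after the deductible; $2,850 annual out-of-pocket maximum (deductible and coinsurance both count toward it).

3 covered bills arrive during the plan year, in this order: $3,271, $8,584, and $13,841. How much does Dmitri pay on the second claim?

$1,308.70

Claim 1 ($3,271): deductible takes $800, $2,471 remains; patient's 30% is $741.30. Patient pays $1,541.30; OOP now $1,541.30.
Claim 2 ($8,584): deductible met; 30% of $8,584 = $2,575.20. OOP would hit $4,116.50 > $2,850, so the cap limits the patient to $2,850 − $1,541.30 = $1,308.70.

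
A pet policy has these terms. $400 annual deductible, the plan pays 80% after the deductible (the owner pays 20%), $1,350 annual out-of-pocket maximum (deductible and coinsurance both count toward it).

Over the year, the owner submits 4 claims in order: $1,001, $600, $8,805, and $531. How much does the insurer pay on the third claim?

#1 ($1,001): $400 to deductible, leaving $601; 20% of $601 = $120.20. Owner owes $520.20 (running OOP $520.20). Plan pays $1,001 − $520.20 = $480.80.
#2 ($600): 20% coinsurance on $600 = $120. Owner pays $120; OOP now $640.20. Plan pays $600 − $120 = $480.
#3 ($8,805): 20% coinsurance on $8,805 = $1,761. OOP would hit $2,401.20 > $1,350, so the cap limits the owner to $1,350 − $640.20 = $709.80. Plan pays $8,805 − $709.80 = $8,095.20.

$8,095.20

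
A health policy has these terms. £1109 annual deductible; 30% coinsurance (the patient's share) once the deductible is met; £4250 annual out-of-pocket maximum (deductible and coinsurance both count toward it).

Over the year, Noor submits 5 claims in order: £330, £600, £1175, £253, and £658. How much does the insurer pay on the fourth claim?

#1 (£330): fully absorbed by the deductible. Cost to patient: £330. OOP to date £330. Insurer: £330 − £330 = £0.
#2 (£600): all of it applies to the deductible. Patient owes £600 (running OOP £930). Plan pays £600 − £600 = £0.
#3 (£1175): deductible takes £179, £996 remains; coinsurance £996 × 30% = £298.80. Patient pays £477.80; OOP now £1407.80. Insurer: £1175 − £477.80 = £697.20.
#4 (£253): 30% coinsurance on £253 = £75.90. Patient owes £75.90 (running OOP £1483.70). Plan pays £253 − £75.90 = £177.10.

£177.10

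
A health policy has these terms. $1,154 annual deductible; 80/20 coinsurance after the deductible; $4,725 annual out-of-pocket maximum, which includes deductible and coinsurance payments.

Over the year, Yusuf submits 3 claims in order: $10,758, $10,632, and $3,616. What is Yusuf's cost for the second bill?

Claim 1 — $10,758: deductible takes $1,154, $9,604 remains; 20% of $9,604 = $1,920.80. Cost to patient: $3,074.80. OOP to date $3,074.80.
Claim 2 — $10,632: 20% coinsurance on $10,632 = $2,126.40. That would push OOP to $5,201.20, over the $4,725 cap, so patient pays $4,725 − $3,074.80 = $1,650.20.

$1,650.20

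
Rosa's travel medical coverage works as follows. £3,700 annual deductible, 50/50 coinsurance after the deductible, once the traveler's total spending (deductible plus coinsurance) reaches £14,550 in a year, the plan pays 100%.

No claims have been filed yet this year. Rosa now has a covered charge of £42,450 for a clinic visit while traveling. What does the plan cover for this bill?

£27,900

Deductible not yet touched, so the first £3,700 of the bill goes to the deductible.
The remaining £38,750 (= £42,450 − £3,700) moves to coinsurance.
50% of £38,750 = £19,375 falls to the traveler.
So the traveler owes £3,700 + £19,375 = £23,075 before any cap.
Year-to-date out-of-pocket would reach £0 + £23,075 = £23,075, above the £14,550 maximum, so the traveler pays only £14,550 − £0 = £14,550.
The plan picks up £42,450 − £14,550 = £27,900.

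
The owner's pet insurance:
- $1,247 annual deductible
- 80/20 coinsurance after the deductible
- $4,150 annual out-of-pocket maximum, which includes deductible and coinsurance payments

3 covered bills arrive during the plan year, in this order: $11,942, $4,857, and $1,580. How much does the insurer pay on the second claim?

$4,093

Claim 1 — $11,942: $1,247 finishes the deductible; $10,695 goes to coinsurance; coinsurance $10,695 × 20% = $2,139. Cost to owner: $3,386. OOP to date $3,386. Plan pays $11,942 − $3,386 = $8,556.
Claim 2 — $4,857: deductible already satisfied, so owner's share is 20% × $4,857 = $971.40. OOP would hit $4,357.40 > $4,150, so the cap limits the owner to $4,150 − $3,386 = $764. Insurer: $4,857 − $764 = $4,093.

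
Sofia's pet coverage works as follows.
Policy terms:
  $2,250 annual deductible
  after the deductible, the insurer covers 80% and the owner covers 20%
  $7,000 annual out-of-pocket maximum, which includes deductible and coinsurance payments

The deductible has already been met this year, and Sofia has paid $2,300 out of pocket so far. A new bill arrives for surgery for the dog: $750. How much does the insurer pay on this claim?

With the deductible met, the entire $750 is subject to coinsurance.
Coinsurance: $750 × 20% = $150.
Cumulative spending $2,300 + $150 = $2,450 stays under the $7,000 maximum.
The plan picks up $750 − $150 = $600.

$600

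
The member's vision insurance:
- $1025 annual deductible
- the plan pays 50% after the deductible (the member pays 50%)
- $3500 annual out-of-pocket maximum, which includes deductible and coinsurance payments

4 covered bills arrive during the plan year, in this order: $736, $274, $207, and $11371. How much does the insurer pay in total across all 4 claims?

Bill 1, $736: fully absorbed by the deductible. Cost to member: $736. OOP to date $736. Plan pays $736 − $736 = $0.
Bill 2, $274: fully absorbed by the deductible. Member pays $274; OOP now $1010. Plan pays $274 − $274 = $0.
Bill 3, $207: $15 to deductible, leaving $192; member's 50% is $96. Cost to member: $111. OOP to date $1121. Plan pays $207 − $111 = $96.
Bill 4, $11371: deductible met; 50% of $11371 = $5685.50. That would push OOP to $6806.50, over the $3500 cap, so member pays $3500 − $1121 = $2379. Insurer: $11371 − $2379 = $8992.
Insurer total = bills − member's total = $12588 − $3500 = $9088.

$9088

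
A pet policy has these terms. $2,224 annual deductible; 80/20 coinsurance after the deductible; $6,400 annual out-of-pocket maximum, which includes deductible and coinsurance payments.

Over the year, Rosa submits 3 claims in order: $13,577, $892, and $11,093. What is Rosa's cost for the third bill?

Claim 1 ($13,577): deductible takes $2,224, $11,353 remains; owner's 20% is $2,270.60. Cost to owner: $4,494.60. OOP to date $4,494.60.
Claim 2 ($892): deductible already satisfied, so owner's share is 20% × $892 = $178.40. Owner owes $178.40 (running OOP $4,673).
Claim 3 ($11,093): 20% coinsurance on $11,093 = $2,218.60. Adding that to $4,673 gives $6,891.60, past the $6,400 cap; owner pays only $6,400 − $4,673 = $1,727.

$1,727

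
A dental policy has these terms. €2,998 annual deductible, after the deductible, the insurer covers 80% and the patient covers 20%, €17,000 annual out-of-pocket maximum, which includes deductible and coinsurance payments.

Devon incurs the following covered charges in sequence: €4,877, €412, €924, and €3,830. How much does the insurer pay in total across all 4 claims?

Bill 1, €4,877: €2,998 finishes the deductible; €1,879 goes to coinsurance; patient's 20% is €375.80. Patient pays €3,373.80; OOP now €3,373.80. Plan pays €4,877 − €3,373.80 = €1,503.20.
Bill 2, €412: deductible met; 20% of €412 = €82.40. Patient pays €82.40; OOP now €3,456.20. Plan pays €412 − €82.40 = €329.60.
Bill 3, €924: deductible met; 20% of €924 = €184.80. Patient pays €184.80; OOP now €3,641. Insurer: €924 − €184.80 = €739.20.
Bill 4, €3,830: deductible met; 20% of €3,830 = €766. Cost to patient: €766. OOP to date €4,407. Insurer: €3,830 − €766 = €3,064.
Insurer total = bills − patient's total = €10,043 − €4,407 = €5,636.

€5,636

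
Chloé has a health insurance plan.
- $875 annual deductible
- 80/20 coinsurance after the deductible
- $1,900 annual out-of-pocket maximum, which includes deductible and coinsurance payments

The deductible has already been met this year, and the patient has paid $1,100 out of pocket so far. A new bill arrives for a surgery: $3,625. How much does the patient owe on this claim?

$725

The deductible is already satisfied, so the full bill goes to coinsurance.
20% of $3,625 = $725 falls to the patient.
Total out-of-pocket so far would be $1,100 + $725 = $1,825, below the $1,900 cap — no reduction.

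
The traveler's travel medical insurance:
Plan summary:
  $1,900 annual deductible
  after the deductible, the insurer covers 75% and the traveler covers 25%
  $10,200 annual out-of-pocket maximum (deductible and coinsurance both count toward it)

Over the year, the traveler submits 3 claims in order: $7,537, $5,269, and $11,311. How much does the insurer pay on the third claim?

Claim 1 — $7,537: $1,900 to deductible, leaving $5,637; traveler's 25% is $1,409.25. Traveler pays $3,309.25; OOP now $3,309.25. Insurer: $7,537 − $3,309.25 = $4,227.75.
Claim 2 — $5,269: deductible already satisfied, so traveler's share is 25% × $5,269 = $1,317.25. Traveler pays $1,317.25; OOP now $4,626.50. Insurer: $5,269 − $1,317.25 = $3,951.75.
Claim 3 — $11,311: deductible already satisfied, so traveler's share is 25% × $11,311 = $2,827.75. Cost to traveler: $2,827.75. OOP to date $7,454.25. Plan pays $11,311 − $2,827.75 = $8,483.25.

$8,483.25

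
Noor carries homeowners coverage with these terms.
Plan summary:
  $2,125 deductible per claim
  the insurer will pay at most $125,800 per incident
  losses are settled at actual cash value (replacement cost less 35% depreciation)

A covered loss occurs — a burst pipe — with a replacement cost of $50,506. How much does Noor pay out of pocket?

Depreciate 35%: the covered value is $50,506 × 0.65 = $32,828.90.
Subtract the deductible: $32,828.90 − $2,125 = $30,703.90.
$30,703.90 is within the $125,800 limit, so the insurer pays $30,703.90.
Out of pocket: $50,506 − $30,703.90 = $19,802.10.

$19,802.10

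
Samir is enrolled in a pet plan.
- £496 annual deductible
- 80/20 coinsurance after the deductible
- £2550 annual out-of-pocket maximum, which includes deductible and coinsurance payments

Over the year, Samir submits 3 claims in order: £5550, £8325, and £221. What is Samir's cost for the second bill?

£1043.20

#1 (£5550): £496 to deductible, leaving £5054; coinsurance £5054 × 20% = £1010.80. Cost to owner: £1506.80. OOP to date £1506.80.
#2 (£8325): deductible met; 20% of £8325 = £1665. OOP would hit £3171.80 > £2550, so the cap limits the owner to £2550 − £1506.80 = £1043.20.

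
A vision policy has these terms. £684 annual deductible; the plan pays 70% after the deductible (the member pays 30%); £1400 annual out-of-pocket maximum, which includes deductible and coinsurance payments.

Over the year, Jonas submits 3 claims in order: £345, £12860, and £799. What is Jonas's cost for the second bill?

Claim 1 — £345: entire amount goes to the deductible. Member pays £345; OOP now £345.
Claim 2 — £12860: £339 to deductible, leaving £12521; member's 30% is £3756.30. Deductible plus coinsurance: £339 + £3756.30 = £4095.30. Adding that to £345 gives £4440.30, past the £1400 cap; member pays only £1400 − £345 = £1055.

£1055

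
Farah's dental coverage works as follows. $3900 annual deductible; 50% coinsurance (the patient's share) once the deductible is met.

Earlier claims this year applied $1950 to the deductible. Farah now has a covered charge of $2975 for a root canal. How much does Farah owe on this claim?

Deductible still to meet: $3900 − $1950 = $1950.
After the $1950 deductible portion, $2975 − $1950 = $1025 is subject to coinsurance.
Patient's 50% share of $1025 is $512.50.
Patient responsibility: $1950 + $512.50 = $2462.50.

$2462.50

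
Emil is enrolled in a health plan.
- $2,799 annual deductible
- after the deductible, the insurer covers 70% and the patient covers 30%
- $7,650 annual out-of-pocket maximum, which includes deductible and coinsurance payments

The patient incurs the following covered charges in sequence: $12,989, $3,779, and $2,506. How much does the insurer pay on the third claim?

Claim 1 — $12,989: deductible takes $2,799, $10,190 remains; patient's 30% is $3,057. Patient pays $5,856; OOP now $5,856. Plan pays $12,989 − $5,856 = $7,133.
Claim 2 — $3,779: deductible met; 30% of $3,779 = $1,133.70. Cost to patient: $1,133.70. OOP to date $6,989.70. Plan pays $3,779 − $1,133.70 = $2,645.30.
Claim 3 — $2,506: deductible met; 30% of $2,506 = $751.80. That would push OOP to $7,741.50, over the $7,650 cap, so patient pays $7,650 − $6,989.70 = $660.30. Insurer: $2,506 − $660.30 = $1,845.70.

$1,845.70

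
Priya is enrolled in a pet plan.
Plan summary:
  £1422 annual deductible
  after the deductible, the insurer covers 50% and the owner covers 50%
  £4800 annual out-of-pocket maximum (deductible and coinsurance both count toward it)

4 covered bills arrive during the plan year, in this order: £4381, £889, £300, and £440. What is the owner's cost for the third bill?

£150

#1 (£4381): £1422 finishes the deductible; £2959 goes to coinsurance; coinsurance £2959 × 50% = £1479.50. Owner pays £2901.50; OOP now £2901.50.
#2 (£889): deductible already satisfied, so owner's share is 50% × £889 = £444.50. Cost to owner: £444.50. OOP to date £3346.
#3 (£300): 50% coinsurance on £300 = £150. Cost to owner: £150. OOP to date £3496.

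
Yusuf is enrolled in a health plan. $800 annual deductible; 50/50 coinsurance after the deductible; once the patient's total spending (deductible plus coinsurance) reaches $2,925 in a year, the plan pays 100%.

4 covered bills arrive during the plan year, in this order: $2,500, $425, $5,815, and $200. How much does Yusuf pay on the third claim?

Claim 1 — $2,500: deductible takes $800, $1,700 remains; coinsurance $1,700 × 50% = $850. Patient pays $1,650; OOP now $1,650.
Claim 2 — $425: deductible already satisfied, so patient's share is 50% × $425 = $212.50. Patient owes $212.50 (running OOP $1,862.50).
Claim 3 — $5,815: deductible already satisfied, so patient's share is 50% × $5,815 = $2,907.50. That would push OOP to $4,770, over the $2,925 cap, so patient pays $2,925 − $1,862.50 = $1,062.50.

$1,062.50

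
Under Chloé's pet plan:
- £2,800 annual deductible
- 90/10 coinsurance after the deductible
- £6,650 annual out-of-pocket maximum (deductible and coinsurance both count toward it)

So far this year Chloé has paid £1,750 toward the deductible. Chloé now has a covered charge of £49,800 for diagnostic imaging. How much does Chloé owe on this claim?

£1,750 of the £2,800 deductible is already met, leaving £1,050.
The remaining £48,750 (= £49,800 − £1,050) moves to coinsurance.
Coinsurance: £48,750 × 10% = £4,875.
So the owner owes £1,050 + £4,875 = £5,925 before any cap.
Adding £5,925 to the £1,750 already spent would give £7,675, which exceeds the £6,650 cap; the owner pays just £6,650 − £1,750 = £4,900.

£4,900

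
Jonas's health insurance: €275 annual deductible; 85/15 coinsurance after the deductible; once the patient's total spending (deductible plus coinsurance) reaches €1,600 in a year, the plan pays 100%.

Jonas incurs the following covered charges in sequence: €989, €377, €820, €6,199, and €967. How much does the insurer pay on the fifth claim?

Claim 1 — €989: deductible takes €275, €714 remains; coinsurance €714 × 15% = €107.10. Patient pays €382.10; OOP now €382.10. Insurer: €989 − €382.10 = €606.90.
Claim 2 — €377: deductible met; 15% of €377 = €56.55. Patient pays €56.55; OOP now €438.65. Insurer: €377 − €56.55 = €320.45.
Claim 3 — €820: deductible met; 15% of €820 = €123. Patient owes €123 (running OOP €561.65). Plan pays €820 − €123 = €697.
Claim 4 — €6,199: deductible met; 15% of €6,199 = €929.85. Patient owes €929.85 (running OOP €1,491.50). Plan pays €6,199 − €929.85 = €5,269.15.
Claim 5 — €967: 15% coinsurance on €967 = €145.05. Adding that to €1,491.50 gives €1,636.55, past the €1,600 cap; patient pays only €1,600 − €1,491.50 = €108.50. Plan pays €967 − €108.50 = €858.50.

€858.50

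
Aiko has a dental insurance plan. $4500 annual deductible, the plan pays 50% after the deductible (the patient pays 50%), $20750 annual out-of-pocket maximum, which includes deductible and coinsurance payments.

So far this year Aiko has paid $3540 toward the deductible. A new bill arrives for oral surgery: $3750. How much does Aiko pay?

$2355

$3540 of the $4500 deductible is already met, leaving $960.
That leaves $3750 − $960 = $2790 for coinsurance.
50% of $2790 = $1395 falls to the patient.
So the patient owes $960 + $1395 = $2355 before any cap.
Total out-of-pocket so far would be $3540 + $2355 = $5895, below the $20750 cap — no reduction.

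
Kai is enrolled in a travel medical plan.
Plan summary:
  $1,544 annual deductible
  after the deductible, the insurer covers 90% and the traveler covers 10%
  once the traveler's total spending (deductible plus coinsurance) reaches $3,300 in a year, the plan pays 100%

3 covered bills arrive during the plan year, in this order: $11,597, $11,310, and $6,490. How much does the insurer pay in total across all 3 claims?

$26,097

Bill 1, $11,597: deductible takes $1,544, $10,053 remains; 10% of $10,053 = $1,005.30. Traveler pays $2,549.30; OOP now $2,549.30. Plan pays $11,597 − $2,549.30 = $9,047.70.
Bill 2, $11,310: deductible met; 10% of $11,310 = $1,131. OOP would hit $3,680.30 > $3,300, so the cap limits the traveler to $3,300 − $2,549.30 = $750.70. Insurer: $11,310 − $750.70 = $10,559.30.
Bill 3, $6,490: deductible already satisfied, so traveler's share is 10% × $6,490 = $649. Adding that to $3,300 gives $3,949, past the $3,300 cap; traveler pays only $3,300 − $3,300 = $0. Insurer: $6,490 − $0 = $6,490.
Insurer total: $9,047.70 + $10,559.30 + $6,490 = $26,097.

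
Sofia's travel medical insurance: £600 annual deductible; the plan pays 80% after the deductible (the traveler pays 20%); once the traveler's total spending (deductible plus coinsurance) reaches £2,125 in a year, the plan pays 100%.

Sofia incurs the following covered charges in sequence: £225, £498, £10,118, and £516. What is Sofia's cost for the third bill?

Claim 1 — £225: all of it applies to the deductible. Traveler owes £225 (running OOP £225).
Claim 2 — £498: £375 to deductible, leaving £123; 20% of £123 = £24.60. Cost to traveler: £399.60. OOP to date £624.60.
Claim 3 — £10,118: 20% coinsurance on £10,118 = £2,023.60. OOP would hit £2,648.20 > £2,125, so the cap limits the traveler to £2,125 − £624.60 = £1,500.40.

£1,500.40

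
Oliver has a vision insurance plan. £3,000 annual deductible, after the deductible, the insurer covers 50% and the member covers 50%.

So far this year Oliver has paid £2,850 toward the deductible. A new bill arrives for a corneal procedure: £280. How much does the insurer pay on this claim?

£65

Deductible still to meet: £3,000 − £2,850 = £150.
That leaves £280 − £150 = £130 for coinsurance.
Coinsurance: £130 × 50% = £65.
So the member owes £150 + £65 = £215.
Insurer pays the balance: £280 − £215 = £65.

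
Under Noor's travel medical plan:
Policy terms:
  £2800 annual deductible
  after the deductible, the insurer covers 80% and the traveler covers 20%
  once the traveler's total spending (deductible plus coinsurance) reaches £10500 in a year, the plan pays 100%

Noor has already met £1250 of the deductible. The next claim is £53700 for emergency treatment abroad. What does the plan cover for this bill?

£44450

£1250 of the £2800 deductible is already met, leaving £1550.
That leaves £53700 − £1550 = £52150 for coinsurance.
Traveler's 20% share of £52150 is £10430.
So the traveler owes £1550 + £10430 = £11980 before any cap.
Adding £11980 to the £1250 already spent would give £13230, which exceeds the £10500 cap; the traveler pays just £10500 − £1250 = £9250.
The plan picks up £53700 − £9250 = £44450.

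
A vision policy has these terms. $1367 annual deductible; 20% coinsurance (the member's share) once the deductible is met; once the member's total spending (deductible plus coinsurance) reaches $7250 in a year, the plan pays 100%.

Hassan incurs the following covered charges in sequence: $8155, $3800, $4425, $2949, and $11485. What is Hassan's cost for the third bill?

#1 ($8155): $1367 to deductible, leaving $6788; coinsurance $6788 × 20% = $1357.60. Member pays $2724.60; OOP now $2724.60.
#2 ($3800): 20% coinsurance on $3800 = $760. Cost to member: $760. OOP to date $3484.60.
#3 ($4425): deductible met; 20% of $4425 = $885. Member owes $885 (running OOP $4369.60).

$885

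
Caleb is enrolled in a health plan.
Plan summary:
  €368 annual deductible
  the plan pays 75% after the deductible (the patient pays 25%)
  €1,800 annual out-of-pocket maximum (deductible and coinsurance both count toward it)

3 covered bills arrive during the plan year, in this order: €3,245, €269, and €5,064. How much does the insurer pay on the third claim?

Claim 1 (€3,245): €368 finishes the deductible; €2,877 goes to coinsurance; coinsurance €2,877 × 25% = €719.25. Cost to patient: €1,087.25. OOP to date €1,087.25. Plan pays €3,245 − €1,087.25 = €2,157.75.
Claim 2 (€269): deductible met; 25% of €269 = €67.25. Patient owes €67.25 (running OOP €1,154.50). Insurer: €269 − €67.25 = €201.75.
Claim 3 (€5,064): 25% coinsurance on €5,064 = €1,266. That would push OOP to €2,420.50, over the €1,800 cap, so patient pays €1,800 − €1,154.50 = €645.50. Plan pays €5,064 − €645.50 = €4,418.50.

€4,418.50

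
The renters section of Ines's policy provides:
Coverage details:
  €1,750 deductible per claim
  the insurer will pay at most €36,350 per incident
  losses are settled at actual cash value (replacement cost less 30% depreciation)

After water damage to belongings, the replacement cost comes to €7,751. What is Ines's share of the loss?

€4,075.30

Actual cash value after 30% depreciation: €7,751 × 70% = €5,425.70.
Subtract the deductible: €5,425.70 − €1,750 = €3,675.70.
€3,675.70 ≤ €36,350, so the limit doesn't bind; insurer pays €3,675.70.
Out of pocket: €7,751 − €3,675.70 = €4,075.30.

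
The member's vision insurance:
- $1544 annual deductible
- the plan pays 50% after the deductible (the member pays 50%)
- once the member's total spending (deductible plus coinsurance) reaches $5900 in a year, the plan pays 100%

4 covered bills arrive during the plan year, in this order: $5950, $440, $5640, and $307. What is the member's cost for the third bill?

$1933

Claim 1 ($5950): deductible takes $1544, $4406 remains; 50% of $4406 = $2203. Member pays $3747; OOP now $3747.
Claim 2 ($440): deductible met; 50% of $440 = $220. Cost to member: $220. OOP to date $3967.
Claim 3 ($5640): 50% coinsurance on $5640 = $2820. OOP would hit $6787 > $5900, so the cap limits the member to $5900 − $3967 = $1933.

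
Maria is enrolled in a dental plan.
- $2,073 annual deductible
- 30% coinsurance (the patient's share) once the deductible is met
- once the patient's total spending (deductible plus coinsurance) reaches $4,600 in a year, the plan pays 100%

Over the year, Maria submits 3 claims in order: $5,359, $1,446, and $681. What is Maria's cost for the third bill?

Claim 1 ($5,359): $2,073 to deductible, leaving $3,286; 30% of $3,286 = $985.80. Cost to patient: $3,058.80. OOP to date $3,058.80.
Claim 2 ($1,446): 30% coinsurance on $1,446 = $433.80. Patient owes $433.80 (running OOP $3,492.60).
Claim 3 ($681): deductible met; 30% of $681 = $204.30. Patient pays $204.30; OOP now $3,696.90.

$204.30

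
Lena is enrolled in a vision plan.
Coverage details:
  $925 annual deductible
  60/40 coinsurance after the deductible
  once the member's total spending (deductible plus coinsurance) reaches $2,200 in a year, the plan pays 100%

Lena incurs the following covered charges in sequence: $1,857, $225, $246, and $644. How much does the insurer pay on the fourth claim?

#1 ($1,857): $925 to deductible, leaving $932; coinsurance $932 × 40% = $372.80. Member owes $1,297.80 (running OOP $1,297.80). Insurer: $1,857 − $1,297.80 = $559.20.
#2 ($225): deductible met; 40% of $225 = $90. Member owes $90 (running OOP $1,387.80). Plan pays $225 − $90 = $135.
#3 ($246): 40% coinsurance on $246 = $98.40. Cost to member: $98.40. OOP to date $1,486.20. Insurer: $246 − $98.40 = $147.60.
#4 ($644): deductible met; 40% of $644 = $257.60. Cost to member: $257.60. OOP to date $1,743.80. Insurer: $644 − $257.60 = $386.40.

$386.40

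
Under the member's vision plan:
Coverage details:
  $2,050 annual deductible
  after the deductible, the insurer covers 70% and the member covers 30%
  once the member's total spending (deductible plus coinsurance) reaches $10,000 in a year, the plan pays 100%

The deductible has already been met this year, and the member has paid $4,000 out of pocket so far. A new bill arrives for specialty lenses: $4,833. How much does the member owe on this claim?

$1,449.90

With the deductible met, the entire $4,833 is subject to coinsurance.
30% of $4,833 = $1,449.90 falls to the member.
Total out-of-pocket so far would be $4,000 + $1,449.90 = $5,449.90, below the $10,000 cap — no reduction.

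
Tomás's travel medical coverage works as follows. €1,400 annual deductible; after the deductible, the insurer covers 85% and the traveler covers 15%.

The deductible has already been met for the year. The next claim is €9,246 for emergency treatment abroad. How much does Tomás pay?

With the deductible met, the entire €9,246 is subject to coinsurance.
Coinsurance: €9,246 × 15% = €1,386.90.

€1,386.90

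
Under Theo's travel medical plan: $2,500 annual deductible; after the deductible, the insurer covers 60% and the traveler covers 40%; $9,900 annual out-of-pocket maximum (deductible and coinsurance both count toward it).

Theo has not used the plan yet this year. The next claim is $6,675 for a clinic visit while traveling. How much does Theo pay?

$4,170

The full $2,500 deductible is still open; $2,500 of this bill applies to it.
The remaining $4,175 (= $6,675 − $2,500) moves to coinsurance.
Traveler's 40% share of $4,175 is $1,670.
Traveler responsibility before any cap: $2,500 + $1,670 = $4,170.
Year-to-date out-of-pocket becomes $0 + $4,170 = $4,170, still under the $9,900 maximum, so no cap applies.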